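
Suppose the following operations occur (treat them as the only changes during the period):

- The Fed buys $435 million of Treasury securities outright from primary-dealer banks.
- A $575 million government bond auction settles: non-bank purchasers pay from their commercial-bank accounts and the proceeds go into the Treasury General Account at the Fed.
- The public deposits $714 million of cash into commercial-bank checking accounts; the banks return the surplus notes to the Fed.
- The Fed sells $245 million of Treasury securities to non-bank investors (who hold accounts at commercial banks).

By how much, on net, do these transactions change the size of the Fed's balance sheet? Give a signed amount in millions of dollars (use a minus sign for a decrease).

Fed balance sheet:
  Assets:      Securities +$190M
  Liabilities: Bank reserves +$329M, Currency in circulation −$714M, Government deposits +$575M
Change in total Fed assets = +$190 million.

+$190 million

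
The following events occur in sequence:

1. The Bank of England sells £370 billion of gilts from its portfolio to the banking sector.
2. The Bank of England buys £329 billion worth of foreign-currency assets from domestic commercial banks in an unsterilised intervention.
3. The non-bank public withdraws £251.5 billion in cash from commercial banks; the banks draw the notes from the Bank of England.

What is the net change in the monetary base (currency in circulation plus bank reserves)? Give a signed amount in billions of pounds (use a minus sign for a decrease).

OMO sale (to banks) £370 billion: Bank of England balance sheet contracts → −£370B.
FX purchase £329 billion: Bank of England balance sheet expands → +£329B.
Currency withdrawal £251.5 billion: just a shift between currency and reserves — both are base money → 0.
Net: −370 + 329 + 0 = -£41 billion.

-£41 billion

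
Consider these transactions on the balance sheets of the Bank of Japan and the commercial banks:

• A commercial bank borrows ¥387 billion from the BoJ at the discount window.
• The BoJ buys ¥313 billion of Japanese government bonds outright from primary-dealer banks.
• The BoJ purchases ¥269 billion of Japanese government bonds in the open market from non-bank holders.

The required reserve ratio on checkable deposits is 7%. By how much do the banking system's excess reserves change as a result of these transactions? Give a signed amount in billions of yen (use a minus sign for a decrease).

+¥950.17 billion

Discount-window loan ¥387 billion: reserves +¥387B, deposits 0.
OMO purchase (from banks) ¥313 billion: reserves +¥313B, deposits 0.
Asset purchase (from non-banks) ¥269 billion: reserves +¥269B, deposits +¥269B.
Totals: Δreserves = +¥969B, Δdeposits = +¥269B.
Δrequired reserves = 7% × +¥269B = +¥18.83B.
Δexcess reserves = Δreserves − Δrequired = +¥969B − (+¥18.83B) = +¥950.17 billion.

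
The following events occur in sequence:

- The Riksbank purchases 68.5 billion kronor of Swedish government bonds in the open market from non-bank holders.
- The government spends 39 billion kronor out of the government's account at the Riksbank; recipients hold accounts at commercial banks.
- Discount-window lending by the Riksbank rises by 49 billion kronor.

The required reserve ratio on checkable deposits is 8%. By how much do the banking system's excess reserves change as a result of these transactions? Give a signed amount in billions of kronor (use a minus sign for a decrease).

+147.9 billion

Asset purchase (from non-banks) 68.5 billion kronor: reserves +68.5B, deposits +68.5B.
Government spending 39 billion kronor: reserves +39B, deposits +39B.
Discount-window loan 49 billion kronor: reserves +49B, deposits 0.
Totals: Δreserves = +156.5B, Δdeposits = +107.5B.
Δrequired reserves = 8% × +107.5B = +8.6B.
Δexcess reserves = Δreserves − Δrequired = +156.5B − (+8.6B) = +147.9 billion.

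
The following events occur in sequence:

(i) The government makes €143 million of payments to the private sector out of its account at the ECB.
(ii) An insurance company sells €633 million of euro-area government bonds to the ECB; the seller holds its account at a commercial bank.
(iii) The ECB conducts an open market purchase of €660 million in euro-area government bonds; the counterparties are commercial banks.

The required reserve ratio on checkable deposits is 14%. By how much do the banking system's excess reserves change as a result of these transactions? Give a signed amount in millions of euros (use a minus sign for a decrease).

Government spending €143 million: reserves +€143M, deposits +€143M.
Asset purchase (from non-banks) €633 million: reserves +€633M, deposits +€633M.
OMO purchase (from banks) €660 million: reserves +€660M, deposits 0.
Totals: Δreserves = +€1436M, Δdeposits = +€776M.
Δrequired reserves = 14% × +€776M = +€108.64M.
Δexcess reserves = Δreserves − Δrequired = +€1436M − (+€108.64M) = +€1327.36 million.

+€1327.36 million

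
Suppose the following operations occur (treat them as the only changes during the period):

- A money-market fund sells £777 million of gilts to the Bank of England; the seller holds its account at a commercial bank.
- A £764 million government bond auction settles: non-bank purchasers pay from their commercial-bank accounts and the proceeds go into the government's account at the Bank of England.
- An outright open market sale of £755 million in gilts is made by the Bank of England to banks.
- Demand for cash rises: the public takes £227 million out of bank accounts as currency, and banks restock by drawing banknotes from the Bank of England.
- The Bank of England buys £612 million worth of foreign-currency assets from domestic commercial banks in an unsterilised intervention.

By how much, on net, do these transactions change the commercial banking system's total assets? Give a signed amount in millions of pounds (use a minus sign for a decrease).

-£214 million

Bank of England balance sheet:
  Assets:      Securities +£22M, Foreign assets +£612M
  Liabilities: Bank reserves −£357M, Currency in circulation +£227M, Government deposits +£764M
Commercial banking system:
  Assets:      Reserves at CB −£357M, Securities +£755M, Foreign assets −£612M
  Liabilities: Checkable deposits −£214M
Change in total bank assets = -£214 million.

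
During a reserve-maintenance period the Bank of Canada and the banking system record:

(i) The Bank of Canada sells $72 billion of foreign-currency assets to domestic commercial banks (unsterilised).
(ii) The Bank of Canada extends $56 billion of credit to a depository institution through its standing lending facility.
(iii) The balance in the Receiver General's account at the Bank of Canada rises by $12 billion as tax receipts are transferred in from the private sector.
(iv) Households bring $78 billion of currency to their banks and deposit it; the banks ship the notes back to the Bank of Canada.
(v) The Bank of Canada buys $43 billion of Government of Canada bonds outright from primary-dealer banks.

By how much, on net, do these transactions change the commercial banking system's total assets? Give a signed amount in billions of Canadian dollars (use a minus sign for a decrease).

Bank of Canada balance sheet:
  Assets:      Securities +$43B, Loans to banks +$56B, Foreign assets −$72B
  Liabilities: Bank reserves +$93B, Currency in circulation −$78B, Government deposits +$12B
Commercial banking system:
  Assets:      Reserves at CB +$93B, Securities −$43B, Foreign assets +$72B
  Liabilities: Checkable deposits +$66B, Borrowings from CB +$56B
Change in total bank assets = +$122 billion.

+$122 billion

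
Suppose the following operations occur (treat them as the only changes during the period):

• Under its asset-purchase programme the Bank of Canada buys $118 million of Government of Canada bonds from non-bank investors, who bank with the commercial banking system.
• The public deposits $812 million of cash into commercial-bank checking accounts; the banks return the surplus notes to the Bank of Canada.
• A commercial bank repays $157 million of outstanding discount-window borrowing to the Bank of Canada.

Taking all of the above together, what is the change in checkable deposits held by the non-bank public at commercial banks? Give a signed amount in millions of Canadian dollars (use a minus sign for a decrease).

+$930 million

Asset purchase (from non-banks) $118 million: non-bank counterparties' bank balances rise → +$118M.
Currency deposit $812 million: non-bank counterparties' bank balances rise → +$812M.
Discount-window repayment $157 million: the counterparty is a bank, so public deposits are unchanged → 0.
Net: 118 + 812 + 0 = +$930 million.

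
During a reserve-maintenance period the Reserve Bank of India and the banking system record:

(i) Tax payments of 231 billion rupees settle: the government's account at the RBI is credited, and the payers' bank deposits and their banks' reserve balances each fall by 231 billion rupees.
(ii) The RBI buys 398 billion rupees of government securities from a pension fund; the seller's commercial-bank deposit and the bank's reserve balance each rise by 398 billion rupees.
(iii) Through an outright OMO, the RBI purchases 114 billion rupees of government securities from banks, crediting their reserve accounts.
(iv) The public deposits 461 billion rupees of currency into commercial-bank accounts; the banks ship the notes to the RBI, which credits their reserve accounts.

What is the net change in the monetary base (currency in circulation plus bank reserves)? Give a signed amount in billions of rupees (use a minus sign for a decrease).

RBI balance sheet:
  Assets:      Securities +512B
  Liabilities: Bank reserves +742B, Currency in circulation −461B, Government deposits +231B
Monetary base = currency + reserves: −461B + (+742B) = +281 billion.

+281 billion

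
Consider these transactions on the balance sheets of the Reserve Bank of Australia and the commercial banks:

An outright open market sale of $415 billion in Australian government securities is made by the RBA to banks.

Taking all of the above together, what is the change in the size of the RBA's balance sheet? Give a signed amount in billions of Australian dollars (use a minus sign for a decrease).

-$415 billion

RBA balance sheet:
  Assets:      Securities −$415B
  Liabilities: Bank reserves −$415B
Change in total RBA assets = -$415 billion.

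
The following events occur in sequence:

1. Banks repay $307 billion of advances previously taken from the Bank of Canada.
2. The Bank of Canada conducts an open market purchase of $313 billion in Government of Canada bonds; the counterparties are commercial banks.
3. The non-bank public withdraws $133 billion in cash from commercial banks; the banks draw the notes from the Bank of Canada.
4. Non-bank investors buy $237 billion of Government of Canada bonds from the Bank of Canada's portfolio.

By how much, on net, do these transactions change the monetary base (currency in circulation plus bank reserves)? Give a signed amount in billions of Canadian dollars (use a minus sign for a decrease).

Bank of Canada balance sheet:
  Assets:      Securities +$76B, Loans to banks −$307B
  Liabilities: Bank reserves −$364B, Currency in circulation +$133B
Commercial banking system:
  Assets:      Reserves at CB −$364B, Securities −$313B
  Liabilities: Checkable deposits −$370B, Borrowings from CB −$307B
Monetary base = currency + reserves: +$133B + (−$364B) = -$231 billion.

-$231 billion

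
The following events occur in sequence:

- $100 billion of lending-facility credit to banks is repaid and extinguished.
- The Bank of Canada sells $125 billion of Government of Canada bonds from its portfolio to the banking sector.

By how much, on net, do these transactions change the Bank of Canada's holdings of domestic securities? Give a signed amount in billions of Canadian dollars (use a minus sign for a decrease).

-$125 billion

Bank of Canada balance sheet:
  Assets:      Securities −$125B, Loans to banks −$100B
  Liabilities: Bank reserves −$225B
So the change in the Bank of Canada's holdings of domestic securities is -$125 billion.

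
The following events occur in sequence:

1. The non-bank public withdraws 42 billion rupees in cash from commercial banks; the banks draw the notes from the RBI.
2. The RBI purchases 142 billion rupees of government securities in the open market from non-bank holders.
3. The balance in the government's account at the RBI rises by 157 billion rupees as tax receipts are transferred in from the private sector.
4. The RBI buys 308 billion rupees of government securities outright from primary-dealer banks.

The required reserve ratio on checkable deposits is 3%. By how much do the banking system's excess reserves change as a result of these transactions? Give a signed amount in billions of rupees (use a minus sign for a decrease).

Currency withdrawal 42 billion rupees: reserves −42B, deposits −42B.
Asset purchase (from non-banks) 142 billion rupees: reserves +142B, deposits +142B.
Government account inflow 157 billion rupees: reserves −157B, deposits −157B.
OMO purchase (from banks) 308 billion rupees: reserves +308B, deposits 0.
Totals: Δreserves = +251B, Δdeposits = −57B.
Δrequired reserves = 3% × −57B = −1.71B.
Δexcess reserves = Δreserves − Δrequired = +251B − (−1.71B) = +252.71 billion.

+252.71 billion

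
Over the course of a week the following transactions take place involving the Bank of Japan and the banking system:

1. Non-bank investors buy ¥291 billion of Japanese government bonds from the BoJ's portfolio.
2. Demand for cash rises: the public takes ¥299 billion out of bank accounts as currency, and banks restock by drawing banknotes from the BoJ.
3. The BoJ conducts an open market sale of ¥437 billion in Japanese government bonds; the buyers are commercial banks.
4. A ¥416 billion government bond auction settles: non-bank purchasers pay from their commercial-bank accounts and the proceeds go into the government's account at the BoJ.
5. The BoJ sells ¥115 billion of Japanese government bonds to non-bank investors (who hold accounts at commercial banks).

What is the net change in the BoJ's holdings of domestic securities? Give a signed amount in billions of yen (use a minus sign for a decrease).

-¥843 billion

Asset sale (to non-banks) ¥291 billion: securities removed from the BoJ's portfolio → −¥291B.
Currency withdrawal ¥299 billion: the BoJ's securities portfolio is untouched → 0.
OMO sale (to banks) ¥437 billion: securities removed from the BoJ's portfolio → −¥437B.
Government account inflow ¥416 billion: the BoJ's securities portfolio is untouched → 0.
Asset sale (to non-banks) ¥115 billion: securities removed from the BoJ's portfolio → −¥115B.
Net: −291 + 0 − 437 + 0 − 115 = -¥843 billion.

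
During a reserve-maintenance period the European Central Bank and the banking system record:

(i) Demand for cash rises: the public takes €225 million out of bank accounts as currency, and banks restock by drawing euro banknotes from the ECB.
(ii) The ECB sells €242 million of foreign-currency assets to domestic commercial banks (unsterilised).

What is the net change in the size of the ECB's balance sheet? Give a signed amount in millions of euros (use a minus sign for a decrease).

-€242 million

ECB balance sheet:
  Assets:      Foreign assets −€242M
  Liabilities: Bank reserves −€467M, Currency in circulation +€225M
Change in total ECB assets = -€242 million.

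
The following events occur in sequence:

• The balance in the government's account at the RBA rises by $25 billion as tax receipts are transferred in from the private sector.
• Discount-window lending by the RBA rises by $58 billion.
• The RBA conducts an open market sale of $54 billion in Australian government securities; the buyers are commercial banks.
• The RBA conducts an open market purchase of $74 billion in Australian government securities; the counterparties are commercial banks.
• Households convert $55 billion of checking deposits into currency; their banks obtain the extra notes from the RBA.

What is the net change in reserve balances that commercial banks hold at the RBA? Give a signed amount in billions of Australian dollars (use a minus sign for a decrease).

-$2 billion

RBA balance sheet:
  Assets:      Securities +$20B, Loans to banks +$58B
  Liabilities: Bank reserves −$2B, Currency in circulation +$55B, Government deposits +$25B
So the change in reserve balances that commercial banks hold at the RBA is -$2 billion.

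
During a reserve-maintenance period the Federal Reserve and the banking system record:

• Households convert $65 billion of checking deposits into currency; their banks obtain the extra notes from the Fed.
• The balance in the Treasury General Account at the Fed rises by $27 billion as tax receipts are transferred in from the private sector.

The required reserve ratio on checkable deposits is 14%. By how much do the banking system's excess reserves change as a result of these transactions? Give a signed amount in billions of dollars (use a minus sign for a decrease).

Currency withdrawal $65 billion: reserves −$65B, deposits −$65B.
Government account inflow $27 billion: reserves −$27B, deposits −$27B.
Totals: Δreserves = −$92B, Δdeposits = −$92B.
Δrequired reserves = 14% × −$92B = −$12.88B.
Δexcess reserves = Δreserves − Δrequired = −$92B − (−$12.88B) = -$79.12 billion.

-$79.12 billion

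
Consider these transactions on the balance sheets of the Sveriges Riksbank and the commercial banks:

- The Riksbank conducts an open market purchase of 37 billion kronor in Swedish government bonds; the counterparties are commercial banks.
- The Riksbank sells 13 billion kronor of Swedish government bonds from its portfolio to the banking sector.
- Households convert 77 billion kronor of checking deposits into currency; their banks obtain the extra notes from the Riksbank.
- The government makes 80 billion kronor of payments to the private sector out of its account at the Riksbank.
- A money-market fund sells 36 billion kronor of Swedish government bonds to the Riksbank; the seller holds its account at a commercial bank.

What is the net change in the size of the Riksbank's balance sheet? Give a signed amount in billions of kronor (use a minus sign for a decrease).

Riksbank balance sheet:
  Assets:      Securities +60B
  Liabilities: Bank reserves +63B, Currency in circulation +77B, Government deposits −80B
Commercial banking system:
  Assets:      Reserves at CB +63B, Securities −24B
  Liabilities: Checkable deposits +39B
Change in total Riksbank assets = +60 billion.

+60 billion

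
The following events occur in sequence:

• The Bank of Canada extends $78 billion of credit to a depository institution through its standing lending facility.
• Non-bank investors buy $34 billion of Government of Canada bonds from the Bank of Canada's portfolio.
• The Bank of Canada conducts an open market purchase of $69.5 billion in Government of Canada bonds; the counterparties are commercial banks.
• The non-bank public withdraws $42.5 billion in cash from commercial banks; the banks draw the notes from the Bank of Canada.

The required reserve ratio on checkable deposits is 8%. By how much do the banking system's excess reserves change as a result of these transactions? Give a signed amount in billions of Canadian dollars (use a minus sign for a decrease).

Discount-window loan $78 billion: reserves +$78B, deposits 0.
Asset sale (to non-banks) $34 billion: reserves −$34B, deposits −$34B.
OMO purchase (from banks) $69.5 billion: reserves +$69.5B, deposits 0.
Currency withdrawal $42.5 billion: reserves −$42.5B, deposits −$42.5B.
Totals: Δreserves = +$71B, Δdeposits = −$76.5B.
Δrequired reserves = 8% × −$76.5B = −$6.12B.
Δexcess reserves = Δreserves − Δrequired = +$71B − (−$6.12B) = +$77.12 billion.

+$77.12 billion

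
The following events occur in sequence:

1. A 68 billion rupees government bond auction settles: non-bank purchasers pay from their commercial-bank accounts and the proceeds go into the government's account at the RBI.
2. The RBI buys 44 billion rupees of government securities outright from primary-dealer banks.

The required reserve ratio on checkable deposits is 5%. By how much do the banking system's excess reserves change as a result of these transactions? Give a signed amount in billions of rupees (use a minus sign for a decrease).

-20.6 billion

Government account inflow 68 billion rupees: reserves −68B, deposits −68B.
OMO purchase (from banks) 44 billion rupees: reserves +44B, deposits 0.
Totals: Δreserves = −24B, Δdeposits = −68B.
Δrequired reserves = 5% × −68B = −3.4B.
Δexcess reserves = Δreserves − Δrequired = −24B − (−3.4B) = -20.6 billion.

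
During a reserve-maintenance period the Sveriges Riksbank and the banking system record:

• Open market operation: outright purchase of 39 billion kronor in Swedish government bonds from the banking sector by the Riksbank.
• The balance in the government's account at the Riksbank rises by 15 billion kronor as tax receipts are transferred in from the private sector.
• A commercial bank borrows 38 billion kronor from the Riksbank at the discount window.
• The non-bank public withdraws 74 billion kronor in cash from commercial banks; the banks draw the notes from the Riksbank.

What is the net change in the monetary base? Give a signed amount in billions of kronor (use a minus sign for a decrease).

+62 billion

OMO purchase (from banks) 39 billion kronor: Riksbank balance sheet expands → +39B.
Government account inflow 15 billion kronor: reserves shift to a non-base liability → −15B.
Discount-window loan 38 billion kronor: Riksbank balance sheet expands → +38B.
Currency withdrawal 74 billion kronor: just a shift between currency and reserves — both are base money → 0.
Net: 39 − 15 + 38 + 0 = +62 billion.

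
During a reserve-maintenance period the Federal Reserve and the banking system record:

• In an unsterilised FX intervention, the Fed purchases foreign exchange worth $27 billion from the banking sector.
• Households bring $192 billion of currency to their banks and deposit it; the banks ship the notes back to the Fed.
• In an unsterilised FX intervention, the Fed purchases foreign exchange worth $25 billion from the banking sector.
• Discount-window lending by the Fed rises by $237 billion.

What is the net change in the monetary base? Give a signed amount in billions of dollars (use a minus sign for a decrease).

FX purchase $27 billion: Fed balance sheet expands → +$27B.
Currency deposit $192 billion: just a shift between currency and reserves — both are base money → 0.
FX purchase $25 billion: Fed balance sheet expands → +$25B.
Discount-window loan $237 billion: Fed balance sheet expands → +$237B.
Net: 27 + 0 + 25 + 237 = +$289 billion.

+$289 billion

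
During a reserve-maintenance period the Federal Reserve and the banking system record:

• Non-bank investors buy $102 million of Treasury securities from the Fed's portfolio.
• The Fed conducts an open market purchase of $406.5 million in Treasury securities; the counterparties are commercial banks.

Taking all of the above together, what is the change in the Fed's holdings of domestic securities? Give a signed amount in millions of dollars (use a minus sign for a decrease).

Asset sale (to non-banks) $102 million: securities removed from the Fed's portfolio → −$102M.
OMO purchase (from banks) $406.5 million: securities added to the Fed's portfolio → +$406.5M.
Net: −102 + 406.5 = +$304.5 million.

+$304.5 million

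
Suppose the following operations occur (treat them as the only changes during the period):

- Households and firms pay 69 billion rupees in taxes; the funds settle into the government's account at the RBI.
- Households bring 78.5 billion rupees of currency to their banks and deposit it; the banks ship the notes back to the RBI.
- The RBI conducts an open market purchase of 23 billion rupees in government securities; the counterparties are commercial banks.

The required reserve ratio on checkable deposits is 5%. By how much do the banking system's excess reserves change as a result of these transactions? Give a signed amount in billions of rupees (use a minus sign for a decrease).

+32.025 billion

Government account inflow 69 billion rupees: reserves −69B, deposits −69B.
Currency deposit 78.5 billion rupees: reserves +78.5B, deposits +78.5B.
OMO purchase (from banks) 23 billion rupees: reserves +23B, deposits 0.
Totals: Δreserves = +32.5B, Δdeposits = +9.5B.
Δrequired reserves = 5% × +9.5B = +0.475B.
Δexcess reserves = Δreserves − Δrequired = +32.5B − (+0.475B) = +32.025 billion.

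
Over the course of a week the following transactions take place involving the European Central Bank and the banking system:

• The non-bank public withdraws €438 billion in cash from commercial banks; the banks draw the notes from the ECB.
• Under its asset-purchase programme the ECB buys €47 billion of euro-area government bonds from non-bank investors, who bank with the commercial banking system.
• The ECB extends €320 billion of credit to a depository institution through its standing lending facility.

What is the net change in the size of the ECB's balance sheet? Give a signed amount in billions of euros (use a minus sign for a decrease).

ECB balance sheet:
  Assets:      Securities +€47B, Loans to banks +€320B
  Liabilities: Bank reserves −€71B, Currency in circulation +€438B
Change in total ECB assets = +€367 billion.

+€367 billion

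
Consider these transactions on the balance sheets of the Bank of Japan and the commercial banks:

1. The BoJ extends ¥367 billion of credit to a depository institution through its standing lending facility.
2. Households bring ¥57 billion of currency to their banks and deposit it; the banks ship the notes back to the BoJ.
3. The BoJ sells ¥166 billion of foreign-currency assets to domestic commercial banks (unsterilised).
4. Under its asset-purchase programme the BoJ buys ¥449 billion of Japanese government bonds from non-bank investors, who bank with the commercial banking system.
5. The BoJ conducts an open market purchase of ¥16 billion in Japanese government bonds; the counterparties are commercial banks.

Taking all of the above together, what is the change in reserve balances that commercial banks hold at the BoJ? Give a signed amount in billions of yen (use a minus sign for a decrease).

Discount-window loan ¥367 billion: the loan is credited to the bank's reserve account → +¥367B.
Currency deposit ¥57 billion: returned notes are swapped for reserve credit → +¥57B.
FX sale ¥166 billion: the buying banks pay out of their reserve balances → −¥166B.
Asset purchase (from non-banks) ¥449 billion: the BoJ pays by crediting reserve accounts → +¥449B.
OMO purchase (from banks) ¥16 billion: the BoJ pays by crediting reserve accounts → +¥16B.
Net: 367 + 57 − 166 + 449 + 16 = +¥723 billion.

+¥723 billion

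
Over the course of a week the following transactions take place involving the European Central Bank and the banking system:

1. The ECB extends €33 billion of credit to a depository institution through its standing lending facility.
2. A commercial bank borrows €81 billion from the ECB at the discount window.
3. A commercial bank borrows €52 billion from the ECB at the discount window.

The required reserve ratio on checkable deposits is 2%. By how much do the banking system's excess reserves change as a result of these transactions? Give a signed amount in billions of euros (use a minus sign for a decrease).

+€166 billion

Discount-window loan €33 billion: reserves +€33B, deposits 0.
Discount-window loan €81 billion: reserves +€81B, deposits 0.
Discount-window loan €52 billion: reserves +€52B, deposits 0.
Totals: Δreserves = +€166B, Δdeposits = 0.
Δrequired reserves = 2% × 0 = 0.
Δexcess reserves = Δreserves − Δrequired = +€166B − (0) = +€166 billion.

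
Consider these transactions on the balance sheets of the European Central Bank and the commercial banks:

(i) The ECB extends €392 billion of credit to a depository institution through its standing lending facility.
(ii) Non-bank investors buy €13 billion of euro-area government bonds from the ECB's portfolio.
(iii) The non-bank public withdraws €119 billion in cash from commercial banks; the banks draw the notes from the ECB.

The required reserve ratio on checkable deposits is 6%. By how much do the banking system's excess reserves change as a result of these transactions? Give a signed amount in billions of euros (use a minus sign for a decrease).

Discount-window loan €392 billion: reserves +€392B, deposits 0.
Asset sale (to non-banks) €13 billion: reserves −€13B, deposits −€13B.
Currency withdrawal €119 billion: reserves −€119B, deposits −€119B.
Totals: Δreserves = +€260B, Δdeposits = −€132B.
Δrequired reserves = 6% × −€132B = −€7.92B.
Δexcess reserves = Δreserves − Δrequired = +€260B − (−€7.92B) = +€267.92 billion.

+€267.92 billion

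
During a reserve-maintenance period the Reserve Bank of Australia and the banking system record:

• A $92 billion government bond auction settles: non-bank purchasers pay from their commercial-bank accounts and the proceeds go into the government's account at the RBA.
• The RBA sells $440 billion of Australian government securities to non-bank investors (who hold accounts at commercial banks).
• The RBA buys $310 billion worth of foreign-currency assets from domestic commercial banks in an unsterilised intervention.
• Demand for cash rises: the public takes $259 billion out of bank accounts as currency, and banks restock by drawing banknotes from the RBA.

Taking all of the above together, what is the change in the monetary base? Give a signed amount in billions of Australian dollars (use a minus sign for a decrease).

-$222 billion

Government account inflow $92 billion: reserves shift to a non-base liability → −$92B.
Asset sale (to non-banks) $440 billion: RBA balance sheet contracts → −$440B.
FX purchase $310 billion: RBA balance sheet expands → +$310B.
Currency withdrawal $259 billion: just a shift between currency and reserves — both are base money → 0.
Net: −92 − 440 + 310 + 0 = -$222 billion.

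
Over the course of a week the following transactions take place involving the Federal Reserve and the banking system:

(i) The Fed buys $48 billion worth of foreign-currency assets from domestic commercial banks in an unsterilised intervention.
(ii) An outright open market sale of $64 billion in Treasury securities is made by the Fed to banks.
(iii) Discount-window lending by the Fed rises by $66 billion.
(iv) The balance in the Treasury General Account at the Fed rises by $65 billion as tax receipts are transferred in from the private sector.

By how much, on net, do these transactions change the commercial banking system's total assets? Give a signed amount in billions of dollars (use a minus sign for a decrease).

+$1 billion

Fed balance sheet:
  Assets:      Securities −$64B, Loans to banks +$66B, Foreign assets +$48B
  Liabilities: Bank reserves −$15B, Government deposits +$65B
Commercial banking system:
  Assets:      Reserves at CB −$15B, Securities +$64B, Foreign assets −$48B
  Liabilities: Checkable deposits −$65B, Borrowings from CB +$66B
Change in total bank assets = +$1 billion.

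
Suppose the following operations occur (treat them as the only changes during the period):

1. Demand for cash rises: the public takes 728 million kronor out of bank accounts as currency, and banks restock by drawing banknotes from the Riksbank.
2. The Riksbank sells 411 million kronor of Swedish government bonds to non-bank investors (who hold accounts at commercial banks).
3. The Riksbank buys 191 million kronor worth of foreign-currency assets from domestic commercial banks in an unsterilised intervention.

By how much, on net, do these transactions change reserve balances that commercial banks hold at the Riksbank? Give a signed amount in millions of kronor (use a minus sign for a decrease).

-948 million

Currency withdrawal 728 million kronor: banks swap reserves for currency → −728M.
Asset sale (to non-banks) 411 million kronor: the non-bank buyers' banks settle from reserves → −411M.
FX purchase 191 million kronor: the Riksbank pays by crediting reserve accounts → +191M.
Net: −728 − 411 + 191 = -948 million.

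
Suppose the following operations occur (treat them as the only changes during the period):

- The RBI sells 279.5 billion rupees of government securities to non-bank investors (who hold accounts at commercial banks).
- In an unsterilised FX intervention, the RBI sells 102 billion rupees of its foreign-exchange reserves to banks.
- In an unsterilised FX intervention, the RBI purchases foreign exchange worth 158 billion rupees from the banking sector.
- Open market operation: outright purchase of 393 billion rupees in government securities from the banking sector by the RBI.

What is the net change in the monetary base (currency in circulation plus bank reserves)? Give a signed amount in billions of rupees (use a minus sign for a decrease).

+169.5 billion

RBI balance sheet:
  Assets:      Securities +113.5B, Foreign assets +56B
  Liabilities: Bank reserves +169.5B
Monetary base = currency + reserves: 0 + (+169.5B) = +169.5 billion.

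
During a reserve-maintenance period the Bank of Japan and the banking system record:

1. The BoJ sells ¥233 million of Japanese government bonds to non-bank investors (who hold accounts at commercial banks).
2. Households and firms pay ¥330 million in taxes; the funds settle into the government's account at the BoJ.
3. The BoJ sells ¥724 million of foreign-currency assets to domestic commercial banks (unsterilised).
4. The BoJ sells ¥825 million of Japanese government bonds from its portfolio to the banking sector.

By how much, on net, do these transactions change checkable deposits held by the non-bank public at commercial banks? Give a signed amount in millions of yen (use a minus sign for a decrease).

BoJ balance sheet:
  Assets:      Securities −¥1058M, Foreign assets −¥724M
  Liabilities: Bank reserves −¥2112M, Government deposits +¥330M
Commercial banking system:
  Assets:      Reserves at CB −¥2112M, Securities +¥825M, Foreign assets +¥724M
  Liabilities: Checkable deposits −¥563M
So the change in checkable deposits held by the non-bank public at commercial banks is -¥563 million.

-¥563 million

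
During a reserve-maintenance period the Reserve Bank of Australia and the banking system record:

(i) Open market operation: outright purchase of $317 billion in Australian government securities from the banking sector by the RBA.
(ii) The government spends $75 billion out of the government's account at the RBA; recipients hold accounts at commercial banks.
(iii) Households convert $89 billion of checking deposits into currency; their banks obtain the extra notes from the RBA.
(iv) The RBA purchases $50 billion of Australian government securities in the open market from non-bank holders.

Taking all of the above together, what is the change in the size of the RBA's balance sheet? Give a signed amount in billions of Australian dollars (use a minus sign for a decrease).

RBA balance sheet:
  Assets:      Securities +$367B
  Liabilities: Bank reserves +$353B, Currency in circulation +$89B, Government deposits −$75B
Change in total RBA assets = +$367 billion.

+$367 billion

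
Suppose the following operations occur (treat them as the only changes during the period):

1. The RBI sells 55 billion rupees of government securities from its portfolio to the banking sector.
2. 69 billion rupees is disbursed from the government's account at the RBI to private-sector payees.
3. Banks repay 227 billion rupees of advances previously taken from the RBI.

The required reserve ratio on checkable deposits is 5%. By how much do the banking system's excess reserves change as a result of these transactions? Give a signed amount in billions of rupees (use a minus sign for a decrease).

-216.45 billion

OMO sale (to banks) 55 billion rupees: reserves −55B, deposits 0.
Government spending 69 billion rupees: reserves +69B, deposits +69B.
Discount-window repayment 227 billion rupees: reserves −227B, deposits 0.
Totals: Δreserves = −213B, Δdeposits = +69B.
Δrequired reserves = 5% × +69B = +3.45B.
Δexcess reserves = Δreserves − Δrequired = −213B − (+3.45B) = -216.45 billion.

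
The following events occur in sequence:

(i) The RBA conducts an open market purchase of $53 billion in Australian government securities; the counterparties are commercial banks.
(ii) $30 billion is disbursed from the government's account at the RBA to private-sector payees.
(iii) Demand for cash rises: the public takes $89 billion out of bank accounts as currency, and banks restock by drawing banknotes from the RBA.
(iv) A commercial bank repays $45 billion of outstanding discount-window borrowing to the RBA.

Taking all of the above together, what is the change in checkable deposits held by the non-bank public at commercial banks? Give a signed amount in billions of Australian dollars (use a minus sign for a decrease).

-$59 billion

OMO purchase (from banks) $53 billion: the counterparty is a bank, so public deposits are unchanged → 0.
Government spending $30 billion: non-bank counterparties' bank balances rise → +$30B.
Currency withdrawal $89 billion: non-bank counterparties' bank balances fall → −$89B.
Discount-window repayment $45 billion: the counterparty is a bank, so public deposits are unchanged → 0.
Net: 0 + 30 − 89 + 0 = -$59 billion.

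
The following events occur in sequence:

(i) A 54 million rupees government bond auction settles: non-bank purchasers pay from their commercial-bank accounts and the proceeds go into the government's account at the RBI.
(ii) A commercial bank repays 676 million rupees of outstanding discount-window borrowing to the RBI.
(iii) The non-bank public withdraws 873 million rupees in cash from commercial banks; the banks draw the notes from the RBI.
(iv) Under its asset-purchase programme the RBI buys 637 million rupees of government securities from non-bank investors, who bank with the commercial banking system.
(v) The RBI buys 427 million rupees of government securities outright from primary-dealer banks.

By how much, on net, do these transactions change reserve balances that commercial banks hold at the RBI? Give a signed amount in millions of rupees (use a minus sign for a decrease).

Government account inflow 54 million rupees: funds move from bank reserves into the government account → −54M.
Discount-window repayment 676 million rupees: repayment is debited from reserves → −676M.
Currency withdrawal 873 million rupees: banks swap reserves for currency → −873M.
Asset purchase (from non-banks) 637 million rupees: the RBI pays by crediting reserve accounts → +637M.
OMO purchase (from banks) 427 million rupees: the RBI pays by crediting reserve accounts → +427M.
Net: −54 − 676 − 873 + 637 + 427 = -539 million.

-539 million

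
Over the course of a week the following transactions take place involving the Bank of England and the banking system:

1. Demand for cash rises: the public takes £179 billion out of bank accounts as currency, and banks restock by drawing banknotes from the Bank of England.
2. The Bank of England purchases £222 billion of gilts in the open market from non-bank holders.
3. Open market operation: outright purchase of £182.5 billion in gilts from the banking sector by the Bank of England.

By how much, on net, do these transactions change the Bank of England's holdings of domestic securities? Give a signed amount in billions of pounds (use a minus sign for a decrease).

Bank of England balance sheet:
  Assets:      Securities +£404.5B
  Liabilities: Bank reserves +£225.5B, Currency in circulation +£179B
So the change in the Bank of England's holdings of domestic securities is +£404.5 billion.

+£404.5 billion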